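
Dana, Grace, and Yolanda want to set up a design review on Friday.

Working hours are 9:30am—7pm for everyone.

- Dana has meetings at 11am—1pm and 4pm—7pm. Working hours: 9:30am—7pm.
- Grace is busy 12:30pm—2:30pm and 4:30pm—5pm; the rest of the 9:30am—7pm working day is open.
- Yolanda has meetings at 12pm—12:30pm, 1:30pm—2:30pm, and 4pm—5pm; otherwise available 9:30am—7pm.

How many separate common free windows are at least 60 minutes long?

2

Dana free within 09:30–19:00: 09:30–11:00, 13:00–16:00.
Grace free within 09:30–19:00: 09:30–12:30, 14:30–16:30, 17:00–19:00.
Yolanda free within 09:30–19:00: 09:30–12:00, 12:30–13:30, 14:30–16:00, 17:00–19:00.
Dana ∩ Grace: 09:30–11:00, 14:30–16:00.
Dana ∩ Grace ∩ Yolanda: 09:30–11:00, 14:30–16:00.
Windows ≥ 60 min: 09:30–11:00, 14:30–16:00.
That's 2 windows.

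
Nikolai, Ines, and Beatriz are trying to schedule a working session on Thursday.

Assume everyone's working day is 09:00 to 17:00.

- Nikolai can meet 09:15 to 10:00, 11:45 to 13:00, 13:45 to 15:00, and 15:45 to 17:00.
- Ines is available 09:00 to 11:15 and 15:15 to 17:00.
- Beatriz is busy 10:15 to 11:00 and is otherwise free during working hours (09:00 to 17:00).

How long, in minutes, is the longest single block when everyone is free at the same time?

75 minutes

Beatriz free within 09:00–17:00: 09:00–10:15, 11:00–17:00.
Nikolai ∩ Ines: 09:15–10:00, 15:45–17:00.
Nikolai ∩ Ines ∩ Beatriz: 09:15–10:00, 15:45–17:00.
Common window lengths: 45, 75 min; longest is 75.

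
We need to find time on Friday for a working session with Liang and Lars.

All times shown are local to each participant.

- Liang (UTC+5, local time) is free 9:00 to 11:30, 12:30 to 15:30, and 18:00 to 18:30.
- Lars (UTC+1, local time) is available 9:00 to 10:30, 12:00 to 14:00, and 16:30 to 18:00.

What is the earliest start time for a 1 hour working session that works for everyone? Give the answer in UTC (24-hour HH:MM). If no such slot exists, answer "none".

Liang → UTC: 04:00–06:30, 07:30–10:30, 13:00–13:30.
Lars → UTC: 08:00–09:30, 11:00–13:00, 15:30–17:00.
Liang ∩ Lars: 08:00–09:30.
Windows ≥ 60 min: 08:00–09:30.
Earliest such window starts at 08:00.

08:00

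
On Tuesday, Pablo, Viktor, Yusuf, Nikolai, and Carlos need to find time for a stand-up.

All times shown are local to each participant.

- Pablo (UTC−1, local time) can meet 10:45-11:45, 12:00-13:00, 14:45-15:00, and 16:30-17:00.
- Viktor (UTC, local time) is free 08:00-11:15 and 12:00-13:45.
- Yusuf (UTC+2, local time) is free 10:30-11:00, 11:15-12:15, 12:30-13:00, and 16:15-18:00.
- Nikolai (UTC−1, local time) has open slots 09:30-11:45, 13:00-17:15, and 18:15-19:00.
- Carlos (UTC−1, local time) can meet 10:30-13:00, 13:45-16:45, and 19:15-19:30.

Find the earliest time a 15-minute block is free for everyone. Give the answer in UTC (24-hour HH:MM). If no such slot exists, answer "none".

Pablo → UTC: 11:45–12:45, 13:00–14:00, 15:45–16:00, 17:30–18:00.
Viktor → UTC: 08:00–11:15, 12:00–13:45.
Yusuf → UTC: 08:30–09:00, 09:15–10:15, 10:30–11:00, 14:15–16:00.
Nikolai → UTC: 10:30–12:45, 14:00–18:15, 19:15–20:00.
Carlos → UTC: 11:30–14:00, 14:45–17:45, 20:15–20:30.
Pablo ∩ Viktor: 12:00–12:45, 13:00–13:45.
Pablo ∩ Viktor ∩ Yusuf: (none).
Pablo ∩ Viktor ∩ Yusuf ∩ Nikolai: (none).
Pablo ∩ Viktor ∩ Yusuf ∩ Nikolai ∩ Carlos: (none).
Windows ≥ 15 min: (none).

none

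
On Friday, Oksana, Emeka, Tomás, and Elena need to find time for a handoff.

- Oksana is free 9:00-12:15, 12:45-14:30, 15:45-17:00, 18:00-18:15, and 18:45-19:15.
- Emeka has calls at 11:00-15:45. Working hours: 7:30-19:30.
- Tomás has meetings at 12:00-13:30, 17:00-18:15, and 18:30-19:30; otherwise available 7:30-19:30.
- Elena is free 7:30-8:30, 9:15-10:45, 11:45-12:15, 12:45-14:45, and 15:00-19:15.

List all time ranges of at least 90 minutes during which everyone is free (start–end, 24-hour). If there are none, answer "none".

Emeka free within 07:30–19:30: 07:30–11:00, 15:45–19:30.
Tomás free within 07:30–19:30: 07:30–12:00, 13:30–17:00, 18:15–18:30.
Oksana ∩ Emeka: 09:00–11:00, 15:45–17:00, 18:00–18:15, 18:45–19:15.
Oksana ∩ Emeka ∩ Tomás: 09:00–11:00, 15:45–17:00.
Oksana ∩ Emeka ∩ Tomás ∩ Elena: 09:15–10:45, 15:45–17:00.
Windows ≥ 90 min: 09:15–10:45.

09:15–10:45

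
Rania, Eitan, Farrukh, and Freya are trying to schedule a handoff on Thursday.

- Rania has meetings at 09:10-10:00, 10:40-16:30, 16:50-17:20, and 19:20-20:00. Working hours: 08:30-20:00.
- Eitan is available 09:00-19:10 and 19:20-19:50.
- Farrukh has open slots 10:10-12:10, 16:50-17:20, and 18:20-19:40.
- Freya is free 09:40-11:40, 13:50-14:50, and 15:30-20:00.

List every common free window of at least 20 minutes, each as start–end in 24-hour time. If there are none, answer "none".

10:10–10:40, 18:20–19:10

Rania free within 08:30–20:00: 08:30–09:10, 10:00–10:40, 16:30–16:50, 17:20–19:20.
Rania ∩ Eitan: 09:00–09:10, 10:00–10:40, 16:30–16:50, 17:20–19:10.
Rania ∩ Eitan ∩ Farrukh: 10:10–10:40, 18:20–19:10.
Rania ∩ Eitan ∩ Farrukh ∩ Freya: 10:10–10:40, 18:20–19:10.
Windows ≥ 20 min: 10:10–10:40, 18:20–19:10.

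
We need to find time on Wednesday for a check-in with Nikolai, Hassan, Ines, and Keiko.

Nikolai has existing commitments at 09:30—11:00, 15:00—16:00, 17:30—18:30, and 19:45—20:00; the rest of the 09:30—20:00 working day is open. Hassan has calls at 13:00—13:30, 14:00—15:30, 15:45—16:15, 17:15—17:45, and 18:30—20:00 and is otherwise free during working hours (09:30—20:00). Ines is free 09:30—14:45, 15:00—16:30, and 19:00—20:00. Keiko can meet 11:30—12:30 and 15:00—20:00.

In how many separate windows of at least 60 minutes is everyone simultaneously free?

Nikolai free within 09:30–20:00: 11:00–15:00, 16:00–17:30, 18:30–19:45.
Hassan free within 09:30–20:00: 09:30–13:00, 13:30–14:00, 15:30–15:45, 16:15–17:15, 17:45–18:30.
Nikolai ∩ Hassan: 11:00–13:00, 13:30–14:00, 16:15–17:15.
Nikolai ∩ Hassan ∩ Ines: 11:00–13:00, 13:30–14:00, 16:15–16:30.
Nikolai ∩ Hassan ∩ Ines ∩ Keiko: 11:30–12:30, 16:15–16:30.
Windows ≥ 60 min: 11:30–12:30.
That's 1 window.

1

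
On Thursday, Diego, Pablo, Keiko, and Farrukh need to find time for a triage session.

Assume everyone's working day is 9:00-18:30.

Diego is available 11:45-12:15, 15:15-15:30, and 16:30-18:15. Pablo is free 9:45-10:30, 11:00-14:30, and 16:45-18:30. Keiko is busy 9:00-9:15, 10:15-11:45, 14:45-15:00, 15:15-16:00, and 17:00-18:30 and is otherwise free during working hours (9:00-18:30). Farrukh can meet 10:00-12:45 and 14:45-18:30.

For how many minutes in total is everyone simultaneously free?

Keiko free within 09:00–18:30: 09:15–10:15, 11:45–14:45, 15:00–15:15, 16:00–17:00.
Diego ∩ Pablo: 11:45–12:15, 16:45–18:15.
Diego ∩ Pablo ∩ Keiko: 11:45–12:15, 16:45–17:00.
Diego ∩ Pablo ∩ Keiko ∩ Farrukh: 11:45–12:15, 16:45–17:00.
Total common minutes: 30 + 15 = 45.

45 minutes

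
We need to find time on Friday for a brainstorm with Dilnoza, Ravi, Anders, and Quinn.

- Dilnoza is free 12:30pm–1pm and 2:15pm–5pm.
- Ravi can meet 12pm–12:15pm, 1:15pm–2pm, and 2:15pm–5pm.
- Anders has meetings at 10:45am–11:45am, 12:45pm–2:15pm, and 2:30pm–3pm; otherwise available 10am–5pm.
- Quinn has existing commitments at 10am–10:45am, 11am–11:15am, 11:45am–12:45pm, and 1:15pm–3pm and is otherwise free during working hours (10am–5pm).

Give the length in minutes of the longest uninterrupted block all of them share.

Anders free within 10:00–17:00: 10:00–10:45, 11:45–12:45, 14:15–14:30, 15:00–17:00.
Quinn free within 10:00–17:00: 10:45–11:00, 11:15–11:45, 12:45–13:15, 15:00–17:00.
Dilnoza ∩ Ravi: 14:15–17:00.
Dilnoza ∩ Ravi ∩ Anders: 14:15–14:30, 15:00–17:00.
Dilnoza ∩ Ravi ∩ Anders ∩ Quinn: 15:00–17:00.
Single common window of 120 minutes.

120 minutes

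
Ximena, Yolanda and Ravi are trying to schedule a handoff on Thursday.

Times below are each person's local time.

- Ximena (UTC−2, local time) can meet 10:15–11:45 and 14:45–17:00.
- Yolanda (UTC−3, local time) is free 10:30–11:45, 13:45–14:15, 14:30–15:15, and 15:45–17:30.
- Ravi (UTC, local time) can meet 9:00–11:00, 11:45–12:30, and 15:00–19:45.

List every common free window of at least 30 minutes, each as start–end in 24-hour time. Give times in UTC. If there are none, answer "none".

Ximena → UTC: 12:15–13:45, 16:45–19:00.
Yolanda → UTC: 13:30–14:45, 16:45–17:15, 17:30–18:15, 18:45–20:30.
Ravi → UTC: 09:00–11:00, 11:45–12:30, 15:00–19:45.
Ximena ∩ Yolanda: 13:30–13:45, 16:45–17:15, 17:30–18:15, 18:45–19:00.
Ximena ∩ Yolanda ∩ Ravi: 16:45–17:15, 17:30–18:15, 18:45–19:00.
Windows ≥ 30 min: 16:45–17:15, 17:30–18:15.

16:45–17:15, 17:30–18:15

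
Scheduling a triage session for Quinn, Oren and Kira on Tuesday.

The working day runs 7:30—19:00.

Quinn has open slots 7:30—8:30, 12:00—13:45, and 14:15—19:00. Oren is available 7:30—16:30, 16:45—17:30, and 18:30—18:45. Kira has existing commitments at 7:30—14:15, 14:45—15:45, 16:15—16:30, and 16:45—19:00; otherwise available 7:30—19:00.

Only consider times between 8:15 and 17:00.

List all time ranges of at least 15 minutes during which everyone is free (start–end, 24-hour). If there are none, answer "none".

14:15–14:45, 15:45–16:15

Kira free within 07:30–19:00: 14:15–14:45, 15:45–16:15, 16:30–16:45.
Quinn ∩ Oren: 07:30–08:30, 12:00–13:45, 14:15–16:30, 16:45–17:30, 18:30–18:45.
Quinn ∩ Oren ∩ Kira: 14:15–14:45, 15:45–16:15.
Restricted to 08:15–17:00: 14:15–14:45, 15:45–16:15.
Windows ≥ 15 min: 14:15–14:45, 15:45–16:15.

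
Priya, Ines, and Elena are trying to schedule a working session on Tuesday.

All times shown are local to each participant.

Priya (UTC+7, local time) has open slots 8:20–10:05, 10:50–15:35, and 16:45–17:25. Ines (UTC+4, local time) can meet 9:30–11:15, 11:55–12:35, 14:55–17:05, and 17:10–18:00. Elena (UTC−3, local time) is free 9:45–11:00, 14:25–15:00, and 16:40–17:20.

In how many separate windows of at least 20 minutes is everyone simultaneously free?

0

Priya → UTC: 01:20–03:05, 03:50–08:35, 09:45–10:25.
Ines → UTC: 05:30–07:15, 07:55–08:35, 10:55–13:05, 13:10–14:00.
Elena → UTC: 12:45–14:00, 17:25–18:00, 19:40–20:20.
Priya ∩ Ines: 05:30–07:15, 07:55–08:35.
Priya ∩ Ines ∩ Elena: (none).
Windows ≥ 20 min: (none).
That's 0 windows.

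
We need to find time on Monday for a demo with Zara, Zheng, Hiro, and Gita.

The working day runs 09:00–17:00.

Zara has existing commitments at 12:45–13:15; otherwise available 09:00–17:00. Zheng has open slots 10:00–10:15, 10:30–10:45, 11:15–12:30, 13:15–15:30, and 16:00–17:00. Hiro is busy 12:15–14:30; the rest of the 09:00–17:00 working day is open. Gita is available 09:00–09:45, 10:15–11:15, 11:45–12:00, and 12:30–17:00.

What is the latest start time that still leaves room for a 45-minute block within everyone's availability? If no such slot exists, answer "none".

Zara free within 09:00–17:00: 09:00–12:45, 13:15–17:00.
Hiro free within 09:00–17:00: 09:00–12:15, 14:30–17:00.
Zara ∩ Zheng: 10:00–10:15, 10:30–10:45, 11:15–12:30, 13:15–15:30, 16:00–17:00.
Zara ∩ Zheng ∩ Hiro: 10:00–10:15, 10:30–10:45, 11:15–12:15, 14:30–15:30, 16:00–17:00.
Zara ∩ Zheng ∩ Hiro ∩ Gita: 10:30–10:45, 11:45–12:00, 14:30–15:30, 16:00–17:00.
Windows ≥ 45 min: 14:30–15:30, 16:00–17:00.
Latest start in the last window 16:00–17:00 is 17:00 − 45 min = 16:15.

16:15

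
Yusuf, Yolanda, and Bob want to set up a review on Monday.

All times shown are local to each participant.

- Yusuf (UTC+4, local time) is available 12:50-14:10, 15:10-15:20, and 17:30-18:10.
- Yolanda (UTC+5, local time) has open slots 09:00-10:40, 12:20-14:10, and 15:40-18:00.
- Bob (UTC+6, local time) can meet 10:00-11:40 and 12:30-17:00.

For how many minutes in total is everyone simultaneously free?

Yusuf → UTC: 08:50–10:10, 11:10–11:20, 13:30–14:10.
Yolanda → UTC: 04:00–05:40, 07:20–09:10, 10:40–13:00.
Bob → UTC: 04:00–05:40, 06:30–11:00.
Yusuf ∩ Yolanda: 08:50–09:10, 11:10–11:20.
Yusuf ∩ Yolanda ∩ Bob: 08:50–09:10.
Total common minutes: 20.

20 minutes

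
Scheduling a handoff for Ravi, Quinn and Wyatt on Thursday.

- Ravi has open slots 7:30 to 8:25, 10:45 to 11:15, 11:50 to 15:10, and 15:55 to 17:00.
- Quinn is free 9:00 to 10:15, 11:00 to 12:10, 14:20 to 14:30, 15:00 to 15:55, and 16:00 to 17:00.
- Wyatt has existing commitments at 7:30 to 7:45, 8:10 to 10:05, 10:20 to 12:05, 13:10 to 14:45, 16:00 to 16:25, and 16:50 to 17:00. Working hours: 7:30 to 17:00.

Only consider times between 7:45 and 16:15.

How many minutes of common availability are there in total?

15 minutes

Wyatt free within 07:30–17:00: 07:45–08:10, 10:05–10:20, 12:05–13:10, 14:45–16:00, 16:25–16:50.
Ravi ∩ Quinn: 11:00–11:15, 11:50–12:10, 14:20–14:30, 15:00–15:10, 16:00–17:00.
Ravi ∩ Quinn ∩ Wyatt: 12:05–12:10, 15:00–15:10, 16:25–16:50.
Restricted to 07:45–16:15: 12:05–12:10, 15:00–15:10.
Total common minutes: 5 + 10 = 15.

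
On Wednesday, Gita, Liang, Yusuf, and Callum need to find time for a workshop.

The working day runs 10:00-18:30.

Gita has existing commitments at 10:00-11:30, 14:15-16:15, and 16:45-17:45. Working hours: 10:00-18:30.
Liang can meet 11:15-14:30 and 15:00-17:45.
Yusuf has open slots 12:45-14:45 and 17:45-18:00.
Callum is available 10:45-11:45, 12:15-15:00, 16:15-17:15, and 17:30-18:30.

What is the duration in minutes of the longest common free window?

90 minutes

Gita free within 10:00–18:30: 11:30–14:15, 16:15–16:45, 17:45–18:30.
Gita ∩ Liang: 11:30–14:15, 16:15–16:45.
Gita ∩ Liang ∩ Yusuf: 12:45–14:15.
Gita ∩ Liang ∩ Yusuf ∩ Callum: 12:45–14:15.
Single common window of 90 minutes.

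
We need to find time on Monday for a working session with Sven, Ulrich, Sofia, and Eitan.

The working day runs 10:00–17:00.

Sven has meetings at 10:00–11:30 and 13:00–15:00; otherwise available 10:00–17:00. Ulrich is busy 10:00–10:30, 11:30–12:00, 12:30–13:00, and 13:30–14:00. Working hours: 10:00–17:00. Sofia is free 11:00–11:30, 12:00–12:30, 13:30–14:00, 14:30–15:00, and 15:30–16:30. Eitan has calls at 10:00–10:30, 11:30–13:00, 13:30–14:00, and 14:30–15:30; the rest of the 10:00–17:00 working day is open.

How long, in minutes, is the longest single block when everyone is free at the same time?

60 minutes

Sven free within 10:00–17:00: 11:30–13:00, 15:00–17:00.
Ulrich free within 10:00–17:00: 10:30–11:30, 12:00–12:30, 13:00–13:30, 14:00–17:00.
Eitan free within 10:00–17:00: 10:30–11:30, 13:00–13:30, 14:00–14:30, 15:30–17:00.
Sven ∩ Ulrich: 12:00–12:30, 15:00–17:00.
Sven ∩ Ulrich ∩ Sofia: 12:00–12:30, 15:30–16:30.
Sven ∩ Ulrich ∩ Sofia ∩ Eitan: 15:30–16:30.
Single common window of 60 minutes.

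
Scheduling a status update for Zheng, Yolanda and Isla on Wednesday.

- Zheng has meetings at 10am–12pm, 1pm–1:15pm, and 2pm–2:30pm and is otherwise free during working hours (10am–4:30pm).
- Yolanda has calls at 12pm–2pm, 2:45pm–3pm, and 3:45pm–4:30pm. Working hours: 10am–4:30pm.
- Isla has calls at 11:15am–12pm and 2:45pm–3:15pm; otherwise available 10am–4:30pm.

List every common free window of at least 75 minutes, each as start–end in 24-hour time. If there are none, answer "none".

none

Zheng free within 10:00–16:30: 12:00–13:00, 13:15–14:00, 14:30–16:30.
Yolanda free within 10:00–16:30: 10:00–12:00, 14:00–14:45, 15:00–15:45.
Isla free within 10:00–16:30: 10:00–11:15, 12:00–14:45, 15:15–16:30.
Zheng ∩ Yolanda: 14:30–14:45, 15:00–15:45.
Zheng ∩ Yolanda ∩ Isla: 14:30–14:45, 15:15–15:45.
Windows ≥ 75 min: (none).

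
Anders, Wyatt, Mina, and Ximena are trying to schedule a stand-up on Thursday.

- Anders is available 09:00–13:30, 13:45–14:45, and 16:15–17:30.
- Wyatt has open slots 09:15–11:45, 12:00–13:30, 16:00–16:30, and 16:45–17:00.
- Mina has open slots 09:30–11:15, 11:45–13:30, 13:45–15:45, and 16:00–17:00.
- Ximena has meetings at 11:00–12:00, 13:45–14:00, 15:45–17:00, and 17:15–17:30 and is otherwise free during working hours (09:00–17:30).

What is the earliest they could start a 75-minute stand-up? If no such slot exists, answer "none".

09:30

Ximena free within 09:00–17:30: 09:00–11:00, 12:00–13:45, 14:00–15:45, 17:00–17:15.
Anders ∩ Wyatt: 09:15–11:45, 12:00–13:30, 16:15–16:30, 16:45–17:00.
Anders ∩ Wyatt ∩ Mina: 09:30–11:15, 12:00–13:30, 16:15–16:30, 16:45–17:00.
Anders ∩ Wyatt ∩ Mina ∩ Ximena: 09:30–11:00, 12:00–13:30.
Windows ≥ 75 min: 09:30–11:00, 12:00–13:30.
Earliest such window starts at 09:30.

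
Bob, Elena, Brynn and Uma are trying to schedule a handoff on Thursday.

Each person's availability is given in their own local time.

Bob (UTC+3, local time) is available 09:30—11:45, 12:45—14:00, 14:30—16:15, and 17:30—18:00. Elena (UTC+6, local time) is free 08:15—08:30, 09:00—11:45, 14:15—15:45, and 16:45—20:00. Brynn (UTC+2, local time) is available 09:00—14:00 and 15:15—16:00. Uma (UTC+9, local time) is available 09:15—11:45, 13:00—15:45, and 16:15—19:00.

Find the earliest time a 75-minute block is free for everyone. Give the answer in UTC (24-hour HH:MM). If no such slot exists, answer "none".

Bob → UTC: 06:30–08:45, 09:45–11:00, 11:30–13:15, 14:30–15:00.
Elena → UTC: 02:15–02:30, 03:00–05:45, 08:15–09:45, 10:45–14:00.
Brynn → UTC: 07:00–12:00, 13:15–14:00.
Uma → UTC: 00:15–02:45, 04:00–06:45, 07:15–10:00.
Bob ∩ Elena: 08:15–08:45, 10:45–11:00, 11:30–13:15.
Bob ∩ Elena ∩ Brynn: 08:15–08:45, 10:45–11:00, 11:30–12:00.
Bob ∩ Elena ∩ Brynn ∩ Uma: 08:15–08:45.
Windows ≥ 75 min: (none).

none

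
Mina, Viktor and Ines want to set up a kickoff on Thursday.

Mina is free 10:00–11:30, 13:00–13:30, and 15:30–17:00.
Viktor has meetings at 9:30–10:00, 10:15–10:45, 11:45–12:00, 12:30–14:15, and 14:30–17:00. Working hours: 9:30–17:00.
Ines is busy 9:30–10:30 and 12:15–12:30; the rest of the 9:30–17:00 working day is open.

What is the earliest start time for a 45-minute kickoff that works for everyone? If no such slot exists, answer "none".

10:45

Viktor free within 09:30–17:00: 10:00–10:15, 10:45–11:45, 12:00–12:30, 14:15–14:30.
Ines free within 09:30–17:00: 10:30–12:15, 12:30–17:00.
Mina ∩ Viktor: 10:00–10:15, 10:45–11:30.
Mina ∩ Viktor ∩ Ines: 10:45–11:30.
Windows ≥ 45 min: 10:45–11:30.
Earliest such window starts at 10:45.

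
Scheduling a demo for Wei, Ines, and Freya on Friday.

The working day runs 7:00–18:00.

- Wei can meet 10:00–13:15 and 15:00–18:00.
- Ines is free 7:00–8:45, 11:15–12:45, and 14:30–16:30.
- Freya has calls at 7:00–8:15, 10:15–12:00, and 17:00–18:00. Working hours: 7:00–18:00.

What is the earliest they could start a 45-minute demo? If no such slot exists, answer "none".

Freya free within 07:00–18:00: 08:15–10:15, 12:00–17:00.
Wei ∩ Ines: 11:15–12:45, 15:00–16:30.
Wei ∩ Ines ∩ Freya: 12:00–12:45, 15:00–16:30.
Windows ≥ 45 min: 12:00–12:45, 15:00–16:30.
Earliest such window starts at 12:00.

12:00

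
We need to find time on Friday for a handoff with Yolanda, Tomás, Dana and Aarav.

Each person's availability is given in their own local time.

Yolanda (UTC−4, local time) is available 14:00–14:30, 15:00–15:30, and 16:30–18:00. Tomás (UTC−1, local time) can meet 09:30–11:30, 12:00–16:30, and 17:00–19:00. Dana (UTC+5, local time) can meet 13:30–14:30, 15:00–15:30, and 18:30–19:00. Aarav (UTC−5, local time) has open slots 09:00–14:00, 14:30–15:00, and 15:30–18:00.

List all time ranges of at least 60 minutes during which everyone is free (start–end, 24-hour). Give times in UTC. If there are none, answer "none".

none

Yolanda → UTC: 18:00–18:30, 19:00–19:30, 20:30–22:00.
Tomás → UTC: 10:30–12:30, 13:00–17:30, 18:00–20:00.
Dana → UTC: 08:30–09:30, 10:00–10:30, 13:30–14:00.
Aarav → UTC: 14:00–19:00, 19:30–20:00, 20:30–23:00.
Yolanda ∩ Tomás: 18:00–18:30, 19:00–19:30.
Yolanda ∩ Tomás ∩ Dana: (none).
Yolanda ∩ Tomás ∩ Dana ∩ Aarav: (none).
Windows ≥ 60 min: (none).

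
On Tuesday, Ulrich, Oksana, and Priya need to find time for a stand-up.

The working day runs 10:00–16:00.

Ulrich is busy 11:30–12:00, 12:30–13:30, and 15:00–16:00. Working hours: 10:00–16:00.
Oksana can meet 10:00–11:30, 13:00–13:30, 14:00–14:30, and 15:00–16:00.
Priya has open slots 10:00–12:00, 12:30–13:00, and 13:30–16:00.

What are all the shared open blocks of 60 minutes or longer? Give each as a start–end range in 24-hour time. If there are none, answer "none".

10:00–11:30

Ulrich free within 10:00–16:00: 10:00–11:30, 12:00–12:30, 13:30–15:00.
Ulrich ∩ Oksana: 10:00–11:30, 14:00–14:30.
Ulrich ∩ Oksana ∩ Priya: 10:00–11:30, 14:00–14:30.
Windows ≥ 60 min: 10:00–11:30.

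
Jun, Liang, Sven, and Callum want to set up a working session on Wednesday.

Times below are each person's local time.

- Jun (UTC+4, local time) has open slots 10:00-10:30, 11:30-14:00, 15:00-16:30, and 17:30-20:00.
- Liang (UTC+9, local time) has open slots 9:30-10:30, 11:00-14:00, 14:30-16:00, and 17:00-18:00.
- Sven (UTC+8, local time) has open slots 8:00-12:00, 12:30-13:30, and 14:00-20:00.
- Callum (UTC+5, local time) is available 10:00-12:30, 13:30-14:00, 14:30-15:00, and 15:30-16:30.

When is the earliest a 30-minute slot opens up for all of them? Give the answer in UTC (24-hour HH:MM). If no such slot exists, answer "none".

06:00

Jun → UTC: 06:00–06:30, 07:30–10:00, 11:00–12:30, 13:30–16:00.
Liang → UTC: 00:30–01:30, 02:00–05:00, 05:30–07:00, 08:00–09:00.
Sven → UTC: 00:00–04:00, 04:30–05:30, 06:00–12:00.
Callum → UTC: 05:00–07:30, 08:30–09:00, 09:30–10:00, 10:30–11:30.
Jun ∩ Liang: 06:00–06:30, 08:00–09:00.
Jun ∩ Liang ∩ Sven: 06:00–06:30, 08:00–09:00.
Jun ∩ Liang ∩ Sven ∩ Callum: 06:00–06:30, 08:30–09:00.
Windows ≥ 30 min: 06:00–06:30, 08:30–09:00.
Earliest such window starts at 06:00.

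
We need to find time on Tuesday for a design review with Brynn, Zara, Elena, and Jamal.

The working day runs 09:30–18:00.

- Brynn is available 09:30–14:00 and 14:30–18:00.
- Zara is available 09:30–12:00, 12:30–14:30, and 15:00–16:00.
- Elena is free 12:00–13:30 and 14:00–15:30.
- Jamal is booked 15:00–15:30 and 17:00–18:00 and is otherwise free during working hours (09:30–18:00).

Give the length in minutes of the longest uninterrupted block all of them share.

60 minutes

Jamal free within 09:30–18:00: 09:30–15:00, 15:30–17:00.
Brynn ∩ Zara: 09:30–12:00, 12:30–14:00, 15:00–16:00.
Brynn ∩ Zara ∩ Elena: 12:30–13:30, 15:00–15:30.
Brynn ∩ Zara ∩ Elena ∩ Jamal: 12:30–13:30.
Single common window of 60 minutes.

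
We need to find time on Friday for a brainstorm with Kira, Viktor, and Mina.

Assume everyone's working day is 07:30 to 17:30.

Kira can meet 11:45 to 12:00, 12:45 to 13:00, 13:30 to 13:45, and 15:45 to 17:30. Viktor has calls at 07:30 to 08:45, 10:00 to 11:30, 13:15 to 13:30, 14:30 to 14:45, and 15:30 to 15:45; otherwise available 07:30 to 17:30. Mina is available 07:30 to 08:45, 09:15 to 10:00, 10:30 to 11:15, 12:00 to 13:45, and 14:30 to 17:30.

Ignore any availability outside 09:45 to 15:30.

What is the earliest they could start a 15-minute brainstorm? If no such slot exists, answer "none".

12:45

Viktor free within 07:30–17:30: 08:45–10:00, 11:30–13:15, 13:30–14:30, 14:45–15:30, 15:45–17:30.
Kira ∩ Viktor: 11:45–12:00, 12:45–13:00, 13:30–13:45, 15:45–17:30.
Kira ∩ Viktor ∩ Mina: 12:45–13:00, 13:30–13:45, 15:45–17:30.
Restricted to 09:45–15:30: 12:45–13:00, 13:30–13:45.
Windows ≥ 15 min: 12:45–13:00, 13:30–13:45.
Earliest such window starts at 12:45.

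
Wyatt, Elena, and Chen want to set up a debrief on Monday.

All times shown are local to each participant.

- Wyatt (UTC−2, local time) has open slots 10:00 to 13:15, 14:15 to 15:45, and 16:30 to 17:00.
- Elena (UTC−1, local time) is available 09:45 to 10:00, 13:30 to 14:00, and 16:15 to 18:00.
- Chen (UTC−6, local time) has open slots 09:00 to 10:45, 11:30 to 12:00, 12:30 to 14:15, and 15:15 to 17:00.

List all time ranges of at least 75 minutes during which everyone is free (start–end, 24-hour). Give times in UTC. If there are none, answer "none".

Wyatt → UTC: 12:00–15:15, 16:15–17:45, 18:30–19:00.
Elena → UTC: 10:45–11:00, 14:30–15:00, 17:15–19:00.
Chen → UTC: 15:00–16:45, 17:30–18:00, 18:30–20:15, 21:15–23:00.
Wyatt ∩ Elena: 14:30–15:00, 17:15–17:45, 18:30–19:00.
Wyatt ∩ Elena ∩ Chen: 17:30–17:45, 18:30–19:00.
Windows ≥ 75 min: (none).

none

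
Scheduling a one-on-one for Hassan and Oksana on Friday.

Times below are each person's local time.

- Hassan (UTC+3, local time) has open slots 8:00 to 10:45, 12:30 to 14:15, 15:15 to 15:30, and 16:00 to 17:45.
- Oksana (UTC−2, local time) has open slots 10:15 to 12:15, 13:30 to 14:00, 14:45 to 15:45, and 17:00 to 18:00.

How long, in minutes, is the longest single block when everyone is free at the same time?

Hassan → UTC: 05:00–07:45, 09:30–11:15, 12:15–12:30, 13:00–14:45.
Oksana → UTC: 12:15–14:15, 15:30–16:00, 16:45–17:45, 19:00–20:00.
Hassan ∩ Oksana: 12:15–12:30, 13:00–14:15.
Common window lengths: 15, 75 min; longest is 75.

75 minutes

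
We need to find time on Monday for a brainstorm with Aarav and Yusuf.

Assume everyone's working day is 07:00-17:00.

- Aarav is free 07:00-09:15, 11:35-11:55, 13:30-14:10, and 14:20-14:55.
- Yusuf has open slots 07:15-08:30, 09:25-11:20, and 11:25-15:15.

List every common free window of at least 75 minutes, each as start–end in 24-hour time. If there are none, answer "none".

07:15–08:30

Aarav ∩ Yusuf: 07:15–08:30, 11:35–11:55, 13:30–14:10, 14:20–14:55.
Windows ≥ 75 min: 07:15–08:30.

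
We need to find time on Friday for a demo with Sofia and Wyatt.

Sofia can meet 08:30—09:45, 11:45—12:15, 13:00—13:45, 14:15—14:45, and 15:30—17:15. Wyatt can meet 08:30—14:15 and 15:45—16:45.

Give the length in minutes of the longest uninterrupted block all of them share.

Sofia ∩ Wyatt: 08:30–09:45, 11:45–12:15, 13:00–13:45, 15:45–16:45.
Common window lengths: 75, 30, 45, 60 min; longest is 75.

75 minutes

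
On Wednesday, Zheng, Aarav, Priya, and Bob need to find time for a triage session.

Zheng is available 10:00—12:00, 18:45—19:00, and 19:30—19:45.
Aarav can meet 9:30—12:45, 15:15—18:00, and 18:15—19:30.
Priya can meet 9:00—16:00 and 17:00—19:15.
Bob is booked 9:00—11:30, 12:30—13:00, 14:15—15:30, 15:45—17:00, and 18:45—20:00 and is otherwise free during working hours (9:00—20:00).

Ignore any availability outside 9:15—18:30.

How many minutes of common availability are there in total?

Bob free within 09:00–20:00: 11:30–12:30, 13:00–14:15, 15:30–15:45, 17:00–18:45.
Zheng ∩ Aarav: 10:00–12:00, 18:45–19:00.
Zheng ∩ Aarav ∩ Priya: 10:00–12:00, 18:45–19:00.
Zheng ∩ Aarav ∩ Priya ∩ Bob: 11:30–12:00.
Restricted to 09:15–18:30: 11:30–12:00.
Total common minutes: 30.

30 minutes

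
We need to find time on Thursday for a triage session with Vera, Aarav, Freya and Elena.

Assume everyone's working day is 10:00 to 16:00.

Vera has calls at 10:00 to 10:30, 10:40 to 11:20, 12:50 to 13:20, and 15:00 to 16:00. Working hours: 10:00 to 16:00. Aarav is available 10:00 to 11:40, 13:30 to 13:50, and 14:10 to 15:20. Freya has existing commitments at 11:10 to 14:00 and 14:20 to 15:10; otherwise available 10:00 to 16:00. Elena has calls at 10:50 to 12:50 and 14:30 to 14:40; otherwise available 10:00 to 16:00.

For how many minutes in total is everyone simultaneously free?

20 minutes

Vera free within 10:00–16:00: 10:30–10:40, 11:20–12:50, 13:20–15:00.
Freya free within 10:00–16:00: 10:00–11:10, 14:00–14:20, 15:10–16:00.
Elena free within 10:00–16:00: 10:00–10:50, 12:50–14:30, 14:40–16:00.
Vera ∩ Aarav: 10:30–10:40, 11:20–11:40, 13:30–13:50, 14:10–15:00.
Vera ∩ Aarav ∩ Freya: 10:30–10:40, 14:10–14:20.
Vera ∩ Aarav ∩ Freya ∩ Elena: 10:30–10:40, 14:10–14:20.
Total common minutes: 10 + 10 = 20.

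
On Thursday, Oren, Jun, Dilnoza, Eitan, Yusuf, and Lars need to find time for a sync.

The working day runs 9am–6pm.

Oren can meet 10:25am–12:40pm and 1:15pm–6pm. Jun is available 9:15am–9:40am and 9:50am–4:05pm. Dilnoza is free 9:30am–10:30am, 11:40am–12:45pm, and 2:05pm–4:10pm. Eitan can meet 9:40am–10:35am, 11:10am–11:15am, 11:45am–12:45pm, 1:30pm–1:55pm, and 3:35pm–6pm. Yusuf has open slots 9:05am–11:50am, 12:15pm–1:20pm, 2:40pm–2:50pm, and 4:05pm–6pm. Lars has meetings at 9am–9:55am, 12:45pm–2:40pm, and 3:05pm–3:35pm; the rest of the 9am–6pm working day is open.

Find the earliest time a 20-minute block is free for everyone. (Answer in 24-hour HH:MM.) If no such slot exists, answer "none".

Lars free within 09:00–18:00: 09:55–12:45, 14:40–15:05, 15:35–18:00.
Oren ∩ Jun: 10:25–12:40, 13:15–16:05.
Oren ∩ Jun ∩ Dilnoza: 10:25–10:30, 11:40–12:40, 14:05–16:05.
Oren ∩ Jun ∩ Dilnoza ∩ Eitan: 10:25–10:30, 11:45–12:40, 15:35–16:05.
Oren ∩ Jun ∩ Dilnoza ∩ Eitan ∩ Yusuf: 10:25–10:30, 11:45–11:50, 12:15–12:40.
Oren ∩ Jun ∩ Dilnoza ∩ Eitan ∩ Yusuf ∩ Lars: 10:25–10:30, 11:45–11:50, 12:15–12:40.
Windows ≥ 20 min: 12:15–12:40.
Earliest such window starts at 12:15.

12:15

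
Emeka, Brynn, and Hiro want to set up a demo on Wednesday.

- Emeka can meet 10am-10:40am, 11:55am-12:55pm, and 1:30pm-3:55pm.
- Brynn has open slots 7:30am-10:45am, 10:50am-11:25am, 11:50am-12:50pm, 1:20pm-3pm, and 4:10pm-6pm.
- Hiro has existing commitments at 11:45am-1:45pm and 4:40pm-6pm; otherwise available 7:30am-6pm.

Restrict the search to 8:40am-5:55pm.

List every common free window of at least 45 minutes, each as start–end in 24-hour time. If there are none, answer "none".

Hiro free within 07:30–18:00: 07:30–11:45, 13:45–16:40.
Emeka ∩ Brynn: 10:00–10:40, 11:55–12:50, 13:30–15:00.
Emeka ∩ Brynn ∩ Hiro: 10:00–10:40, 13:45–15:00.
Restricted to 08:40–17:55: 10:00–10:40, 13:45–15:00.
Windows ≥ 45 min: 13:45–15:00.

13:45–15:00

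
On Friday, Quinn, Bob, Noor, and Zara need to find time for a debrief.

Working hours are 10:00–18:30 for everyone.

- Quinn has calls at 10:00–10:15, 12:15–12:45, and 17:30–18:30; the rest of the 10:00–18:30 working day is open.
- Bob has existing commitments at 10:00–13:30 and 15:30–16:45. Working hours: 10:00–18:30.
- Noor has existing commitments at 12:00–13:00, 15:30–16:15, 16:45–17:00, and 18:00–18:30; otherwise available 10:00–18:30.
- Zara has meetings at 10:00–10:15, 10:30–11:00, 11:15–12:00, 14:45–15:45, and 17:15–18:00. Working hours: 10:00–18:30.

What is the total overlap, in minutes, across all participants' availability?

90 minutes

Quinn free within 10:00–18:30: 10:15–12:15, 12:45–17:30.
Bob free within 10:00–18:30: 13:30–15:30, 16:45–18:30.
Noor free within 10:00–18:30: 10:00–12:00, 13:00–15:30, 16:15–16:45, 17:00–18:00.
Zara free within 10:00–18:30: 10:15–10:30, 11:00–11:15, 12:00–14:45, 15:45–17:15, 18:00–18:30.
Quinn ∩ Bob: 13:30–15:30, 16:45–17:30.
Quinn ∩ Bob ∩ Noor: 13:30–15:30, 17:00–17:30.
Quinn ∩ Bob ∩ Noor ∩ Zara: 13:30–14:45, 17:00–17:15.
Total common minutes: 75 + 15 = 90.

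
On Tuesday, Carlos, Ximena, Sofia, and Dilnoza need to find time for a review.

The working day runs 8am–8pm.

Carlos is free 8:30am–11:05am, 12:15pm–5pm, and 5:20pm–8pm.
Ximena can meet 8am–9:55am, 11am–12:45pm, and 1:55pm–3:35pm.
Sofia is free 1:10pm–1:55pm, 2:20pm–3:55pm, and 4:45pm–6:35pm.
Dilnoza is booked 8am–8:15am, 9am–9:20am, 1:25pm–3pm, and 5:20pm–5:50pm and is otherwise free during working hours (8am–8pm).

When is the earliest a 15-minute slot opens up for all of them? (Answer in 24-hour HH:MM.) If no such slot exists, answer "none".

15:00

Dilnoza free within 08:00–20:00: 08:15–09:00, 09:20–13:25, 15:00–17:20, 17:50–20:00.
Carlos ∩ Ximena: 08:30–09:55, 11:00–11:05, 12:15–12:45, 13:55–15:35.
Carlos ∩ Ximena ∩ Sofia: 14:20–15:35.
Carlos ∩ Ximena ∩ Sofia ∩ Dilnoza: 15:00–15:35.
Windows ≥ 15 min: 15:00–15:35.
Earliest such window starts at 15:00.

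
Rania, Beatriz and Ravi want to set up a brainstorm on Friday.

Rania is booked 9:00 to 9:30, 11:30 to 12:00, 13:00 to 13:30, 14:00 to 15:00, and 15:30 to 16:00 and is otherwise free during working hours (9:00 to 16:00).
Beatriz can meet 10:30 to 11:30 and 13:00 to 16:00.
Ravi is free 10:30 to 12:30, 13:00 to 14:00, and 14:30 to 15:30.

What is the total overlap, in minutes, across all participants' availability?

Rania free within 09:00–16:00: 09:30–11:30, 12:00–13:00, 13:30–14:00, 15:00–15:30.
Rania ∩ Beatriz: 10:30–11:30, 13:30–14:00, 15:00–15:30.
Rania ∩ Beatriz ∩ Ravi: 10:30–11:30, 13:30–14:00, 15:00–15:30.
Total common minutes: 60 + 30 + 30 = 120.

120 minutes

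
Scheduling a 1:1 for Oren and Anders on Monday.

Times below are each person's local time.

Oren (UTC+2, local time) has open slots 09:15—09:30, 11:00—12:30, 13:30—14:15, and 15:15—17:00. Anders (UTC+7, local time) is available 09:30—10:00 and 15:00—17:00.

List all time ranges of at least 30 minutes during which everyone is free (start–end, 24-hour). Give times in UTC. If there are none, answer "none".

09:00–10:00

Oren → UTC: 07:15–07:30, 09:00–10:30, 11:30–12:15, 13:15–15:00.
Anders → UTC: 02:30–03:00, 08:00–10:00.
Oren ∩ Anders: 09:00–10:00.
Windows ≥ 30 min: 09:00–10:00.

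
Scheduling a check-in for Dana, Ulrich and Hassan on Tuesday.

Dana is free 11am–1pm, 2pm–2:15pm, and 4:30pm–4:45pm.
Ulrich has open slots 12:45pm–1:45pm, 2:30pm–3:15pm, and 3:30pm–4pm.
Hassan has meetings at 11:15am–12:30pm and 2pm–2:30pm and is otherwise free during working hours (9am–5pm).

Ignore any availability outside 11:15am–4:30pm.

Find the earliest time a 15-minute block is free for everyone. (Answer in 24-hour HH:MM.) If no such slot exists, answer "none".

12:45

Hassan free within 09:00–17:00: 09:00–11:15, 12:30–14:00, 14:30–17:00.
Dana ∩ Ulrich: 12:45–13:00.
Dana ∩ Ulrich ∩ Hassan: 12:45–13:00.
Restricted to 11:15–16:30: 12:45–13:00.
Windows ≥ 15 min: 12:45–13:00.
Earliest such window starts at 12:45.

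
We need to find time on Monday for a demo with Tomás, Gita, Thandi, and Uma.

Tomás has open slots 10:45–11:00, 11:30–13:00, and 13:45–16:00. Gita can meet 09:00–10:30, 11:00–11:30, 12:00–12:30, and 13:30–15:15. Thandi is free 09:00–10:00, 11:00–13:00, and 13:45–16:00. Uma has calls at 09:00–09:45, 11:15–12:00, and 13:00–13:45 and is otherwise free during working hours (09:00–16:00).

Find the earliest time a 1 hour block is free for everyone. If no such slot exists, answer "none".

13:45

Uma free within 09:00–16:00: 09:45–11:15, 12:00–13:00, 13:45–16:00.
Tomás ∩ Gita: 12:00–12:30, 13:45–15:15.
Tomás ∩ Gita ∩ Thandi: 12:00–12:30, 13:45–15:15.
Tomás ∩ Gita ∩ Thandi ∩ Uma: 12:00–12:30, 13:45–15:15.
Windows ≥ 60 min: 13:45–15:15.
Earliest such window starts at 13:45.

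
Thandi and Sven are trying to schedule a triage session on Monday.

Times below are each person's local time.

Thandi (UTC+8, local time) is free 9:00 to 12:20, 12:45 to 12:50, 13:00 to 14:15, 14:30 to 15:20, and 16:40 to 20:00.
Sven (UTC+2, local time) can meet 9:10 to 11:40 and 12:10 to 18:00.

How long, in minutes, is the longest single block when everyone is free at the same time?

Thandi → UTC: 01:00–04:20, 04:45–04:50, 05:00–06:15, 06:30–07:20, 08:40–12:00.
Sven → UTC: 07:10–09:40, 10:10–16:00.
Thandi ∩ Sven: 07:10–07:20, 08:40–09:40, 10:10–12:00.
Common window lengths: 10, 60, 110 min; longest is 110.

110 minutes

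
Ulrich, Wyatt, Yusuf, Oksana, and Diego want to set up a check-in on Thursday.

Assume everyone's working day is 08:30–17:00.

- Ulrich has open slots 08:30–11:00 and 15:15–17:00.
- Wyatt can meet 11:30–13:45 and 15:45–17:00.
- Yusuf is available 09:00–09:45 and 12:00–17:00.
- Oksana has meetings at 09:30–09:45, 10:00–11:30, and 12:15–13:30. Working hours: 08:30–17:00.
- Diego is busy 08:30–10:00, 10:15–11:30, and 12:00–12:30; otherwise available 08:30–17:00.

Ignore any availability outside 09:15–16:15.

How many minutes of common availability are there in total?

30 minutes

Oksana free within 08:30–17:00: 08:30–09:30, 09:45–10:00, 11:30–12:15, 13:30–17:00.
Diego free within 08:30–17:00: 10:00–10:15, 11:30–12:00, 12:30–17:00.
Ulrich ∩ Wyatt: 15:45–17:00.
Ulrich ∩ Wyatt ∩ Yusuf: 15:45–17:00.
Ulrich ∩ Wyatt ∩ Yusuf ∩ Oksana: 15:45–17:00.
Ulrich ∩ Wyatt ∩ Yusuf ∩ Oksana ∩ Diego: 15:45–17:00.
Restricted to 09:15–16:15: 15:45–16:15.
Total common minutes: 30.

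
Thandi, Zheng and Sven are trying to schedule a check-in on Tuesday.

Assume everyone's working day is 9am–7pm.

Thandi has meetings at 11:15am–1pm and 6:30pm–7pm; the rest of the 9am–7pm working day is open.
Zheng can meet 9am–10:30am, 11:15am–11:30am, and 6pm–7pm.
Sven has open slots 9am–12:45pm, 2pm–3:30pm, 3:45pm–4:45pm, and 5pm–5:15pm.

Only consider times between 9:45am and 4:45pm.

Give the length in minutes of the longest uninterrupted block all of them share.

Thandi free within 09:00–19:00: 09:00–11:15, 13:00–18:30.
Thandi ∩ Zheng: 09:00–10:30, 18:00–18:30.
Thandi ∩ Zheng ∩ Sven: 09:00–10:30.
Restricted to 09:45–16:45: 09:45–10:30.
Single common window of 45 minutes.

45 minutes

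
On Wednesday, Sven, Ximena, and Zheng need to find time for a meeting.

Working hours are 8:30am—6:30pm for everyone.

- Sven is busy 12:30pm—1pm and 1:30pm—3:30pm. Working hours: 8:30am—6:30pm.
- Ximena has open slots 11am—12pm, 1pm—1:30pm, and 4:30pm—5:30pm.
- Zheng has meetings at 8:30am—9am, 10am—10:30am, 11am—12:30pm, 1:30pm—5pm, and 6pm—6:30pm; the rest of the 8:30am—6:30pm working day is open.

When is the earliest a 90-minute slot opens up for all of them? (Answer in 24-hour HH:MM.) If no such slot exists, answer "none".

Sven free within 08:30–18:30: 08:30–12:30, 13:00–13:30, 15:30–18:30.
Zheng free within 08:30–18:30: 09:00–10:00, 10:30–11:00, 12:30–13:30, 17:00–18:00.
Sven ∩ Ximena: 11:00–12:00, 13:00–13:30, 16:30–17:30.
Sven ∩ Ximena ∩ Zheng: 13:00–13:30, 17:00–17:30.
Windows ≥ 90 min: (none).

none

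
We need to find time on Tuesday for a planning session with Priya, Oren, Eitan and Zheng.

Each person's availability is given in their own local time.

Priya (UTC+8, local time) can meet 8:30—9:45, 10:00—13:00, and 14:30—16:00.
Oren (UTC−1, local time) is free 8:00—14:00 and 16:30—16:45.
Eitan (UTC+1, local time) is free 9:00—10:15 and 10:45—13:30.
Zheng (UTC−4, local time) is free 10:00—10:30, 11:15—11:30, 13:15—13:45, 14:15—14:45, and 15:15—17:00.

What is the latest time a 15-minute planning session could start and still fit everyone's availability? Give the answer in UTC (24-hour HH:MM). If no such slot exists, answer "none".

none

Priya → UTC: 00:30–01:45, 02:00–05:00, 06:30–08:00.
Oren → UTC: 09:00–15:00, 17:30–17:45.
Eitan → UTC: 08:00–09:15, 09:45–12:30.
Zheng → UTC: 14:00–14:30, 15:15–15:30, 17:15–17:45, 18:15–18:45, 19:15–21:00.
Priya ∩ Oren: (none).
Priya ∩ Oren ∩ Eitan: (none).
Priya ∩ Oren ∩ Eitan ∩ Zheng: (none).
Windows ≥ 15 min: (none).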